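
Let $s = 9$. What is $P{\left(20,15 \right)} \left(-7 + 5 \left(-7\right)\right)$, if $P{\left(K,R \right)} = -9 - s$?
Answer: $756$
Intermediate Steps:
$P{\left(K,R \right)} = -18$ ($P{\left(K,R \right)} = -9 - 9 = -18$)
$P{\left(20,15 \right)} \left(-7 + 5 \left(-7\right)\right) = - 18 \left(-7 + 5 \left(-7\right)\right) = - 18 \left(-7 - 35\right) = \left(-18\right) \left(-42\right) = 756$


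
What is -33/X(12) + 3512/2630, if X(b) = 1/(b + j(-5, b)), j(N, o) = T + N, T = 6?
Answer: -562379/1315 ≈ -427.66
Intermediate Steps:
j(N, o) = 6 + N
X(b) = 1/(1 + b) (X(b) = 1/(b + (6 - 5)) = 1/(b + 1) = 1/(1 + b))
-33/X(12) + 3512/2630 = -33/(1/(1 + 12)) + 3512/2630 = -33/(1/13) + 3512*(1/2630) = -33/1/13 + 1756/1315 = -33*13 + 1756/1315 = -429 + 1756/1315 = -562379/1315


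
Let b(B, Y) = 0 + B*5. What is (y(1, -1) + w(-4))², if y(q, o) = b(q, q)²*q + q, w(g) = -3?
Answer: 529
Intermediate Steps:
b(B, Y) = 5*B (b(B, Y) = 0 + 5*B = 5*B)
y(q, o) = q + 25*q³ (y(q, o) = (5*q)²*q + q = (25*q²)*q + q = 25*q³ + q = q + 25*q³)
(y(1, -1) + w(-4))² = ((1 + 25*1³) - 3)² = ((1 + 25*1) - 3)² = ((1 + 25) - 3)² = (26 - 3)² = 23² = 529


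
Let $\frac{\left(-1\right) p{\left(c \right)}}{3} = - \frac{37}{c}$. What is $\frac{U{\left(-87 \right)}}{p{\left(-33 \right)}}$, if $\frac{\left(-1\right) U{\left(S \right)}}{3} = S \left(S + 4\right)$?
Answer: $\frac{238293}{37} \approx 6440.4$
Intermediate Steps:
$U{\left(S \right)} = - 3 S \left(4 + S\right)$ ($U{\left(S \right)} = - 3 S \left(S + 4\right) = - 3 S \left(4 + S\right)$)
$p{\left(c \right)} = \frac{111}{c}$ ($p{\left(c \right)} = - 3 \left(- \frac{37}{c}\right) = \frac{111}{c}$)
$\frac{U{\left(-87 \right)}}{p{\left(-33 \right)}} = \frac{\left(-3\right) \left(-87\right) \left(4 - 87\right)}{111 \frac{1}{-33}} = \frac{\left(-3\right) \left(-87\right) \left(-83\right)}{111 \left(- \frac{1}{33}\right)} = - \frac{21663}{- \frac{37}{11}} = \left(-21663\right) \left(- \frac{11}{37}\right) = \frac{238293}{37}$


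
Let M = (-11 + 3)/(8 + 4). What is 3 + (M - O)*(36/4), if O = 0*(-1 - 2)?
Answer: -3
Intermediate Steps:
M = -2/3 (M = -8/12 = -8*1/12 = -2/3 ≈ -0.66667)
O = 0 (O = 0*(-3) = 0)
3 + (M - O)*(36/4) = 3 + (-2/3 - 1*0)*(36/4) = 3 + (-2/3 + 0)*(36*(1/4)) = 3 - 2/3*9 = 3 - 6 = -3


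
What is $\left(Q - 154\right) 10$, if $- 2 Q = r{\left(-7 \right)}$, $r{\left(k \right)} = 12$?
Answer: $-1600$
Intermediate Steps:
$Q = -6$ ($Q = \left(- \frac{1}{2}\right) 12 = -6$)
$\left(Q - 154\right) 10 = \left(-6 - 154\right) 10 = \left(-160\right) 10 = -1600$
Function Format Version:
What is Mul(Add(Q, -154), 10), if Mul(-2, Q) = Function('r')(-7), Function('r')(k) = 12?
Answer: -1600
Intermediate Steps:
Q = -6 (Q = Mul(Rational(-1, 2), 12) = -6)
Mul(Add(Q, -154), 10) = Mul(Add(-6, -154), 10) = Mul(-160, 10) = -1600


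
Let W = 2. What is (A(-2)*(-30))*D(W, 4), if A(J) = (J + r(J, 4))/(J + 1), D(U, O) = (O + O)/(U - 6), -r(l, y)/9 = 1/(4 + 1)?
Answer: 228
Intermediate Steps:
r(l, y) = -9/5 (r(l, y) = -9/(4 + 1) = -9/5)
D(U, O) = 2*O/(-6 + U) (D(U, O) = (2*O)/(-6 + U) = 2*O/(-6 + U))
A(J) = (-9/5 + J)/(1 + J) (A(J) = (J - 9/5)/(J + 1) = (-9/5 + J)/(1 + J))
(A(-2)*(-30))*D(W, 4) = (((-9/5 - 2)/(1 - 2))*(-30))*(2*4/(-6 + 2)) = ((-19/5/(-1))*(-30))*(2*4/(-4)) = (-1*(-19/5)*(-30))*(2*4*(-1/4)) = ((19/5)*(-30))*(-2) = -114*(-2) = 228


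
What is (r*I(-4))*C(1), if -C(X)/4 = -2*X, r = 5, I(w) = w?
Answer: -160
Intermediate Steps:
C(X) = 8*X (C(X) = -(-8)*X = 8*X)
(r*I(-4))*C(1) = (5*(-4))*(8*1) = -20*8 = -160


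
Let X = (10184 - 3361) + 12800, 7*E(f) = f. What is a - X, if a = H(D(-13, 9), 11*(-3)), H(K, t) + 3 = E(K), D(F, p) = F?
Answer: -137395/7 ≈ -19628.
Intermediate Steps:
E(f) = f/7
H(K, t) = -3 + K/7
a = -34/7 (a = -3 + (⅐)*(-13) = -3 - 13/7 = -34/7 ≈ -4.8571)
X = 19623 (X = 6823 + 12800 = 19623)
a - X = -34/7 - 1*19623 = -34/7 - 19623 = -137395/7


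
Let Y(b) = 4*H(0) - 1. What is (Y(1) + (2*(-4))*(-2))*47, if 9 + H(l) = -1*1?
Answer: -1175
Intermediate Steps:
H(l) = -10 (H(l) = -9 - 1*1 = -9 - 1 = -10)
Y(b) = -41 (Y(b) = 4*(-10) - 1 = -40 - 1 = -41)
(Y(1) + (2*(-4))*(-2))*47 = (-41 + (2*(-4))*(-2))*47 = (-41 - 8*(-2))*47 = (-41 + 16)*47 = -25*47 = -1175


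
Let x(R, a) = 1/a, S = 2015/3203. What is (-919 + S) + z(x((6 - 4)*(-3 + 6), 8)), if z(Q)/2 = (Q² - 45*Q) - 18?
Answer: -98969077/102496 ≈ -965.59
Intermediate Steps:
S = 2015/3203 (S = 2015*(1/3203) = 2015/3203 ≈ 0.62910)
z(Q) = -36 - 90*Q + 2*Q² (z(Q) = 2*((Q² - 45*Q) - 18) = 2*(-18 + Q² - 45*Q) = -36 - 90*Q + 2*Q²)
(-919 + S) + z(x((6 - 4)*(-3 + 6), 8)) = (-919 + 2015/3203) + (-36 - 90/8 + 2*(1/8)²) = -2941542/3203 + (-36 - 90*⅛ + 2*(⅛)²) = -2941542/3203 + (-36 - 45/4 + 2*(1/64)) = -2941542/3203 + (-36 - 45/4 + 1/32) = -2941542/3203 - 1511/32 = -98969077/102496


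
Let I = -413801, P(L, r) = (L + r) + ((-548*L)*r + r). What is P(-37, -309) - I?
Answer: -5852138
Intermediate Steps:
P(L, r) = L + 2*r - 548*L*r (P(L, r) = (L + r) + (-548*L*r + r) = (L + r) + (r - 548*L*r) = L + 2*r - 548*L*r)
P(-37, -309) - I = (-37 + 2*(-309) - 548*(-37)*(-309)) - 1*(-413801) = (-37 - 618 - 6265284) + 413801 = -6265939 + 413801 = -5852138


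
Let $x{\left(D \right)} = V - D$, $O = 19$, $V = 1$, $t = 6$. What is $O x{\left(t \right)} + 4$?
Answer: $-91$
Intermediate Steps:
$x{\left(D \right)} = 1 - D$
$O x{\left(t \right)} + 4 = 19 \left(1 - 6\right) + 4 = 19 \left(-5\right) + 4 = -95 + 4 = -91$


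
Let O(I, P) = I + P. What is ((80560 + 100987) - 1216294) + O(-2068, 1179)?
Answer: -1035636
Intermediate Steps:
((80560 + 100987) - 1216294) + O(-2068, 1179) = ((80560 + 100987) - 1216294) + (-2068 + 1179) = (181547 - 1216294) - 889 = -1034747 - 889 = -1035636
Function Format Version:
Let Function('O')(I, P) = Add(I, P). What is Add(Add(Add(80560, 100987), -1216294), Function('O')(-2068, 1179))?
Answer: -1035636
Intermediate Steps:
Add(Add(Add(80560, 100987), -1216294), Function('O')(-2068, 1179)) = Add(Add(Add(80560, 100987), -1216294), Add(-2068, 1179)) = Add(Add(181547, -1216294), -889) = Add(-1034747, -889) = -1035636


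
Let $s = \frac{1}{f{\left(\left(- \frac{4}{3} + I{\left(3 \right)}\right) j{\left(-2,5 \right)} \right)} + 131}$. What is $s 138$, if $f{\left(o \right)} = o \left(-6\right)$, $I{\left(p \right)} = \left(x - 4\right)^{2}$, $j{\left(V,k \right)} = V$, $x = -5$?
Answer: $\frac{138}{1087} \approx 0.12696$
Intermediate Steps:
$I{\left(p \right)} = 81$ ($I{\left(p \right)} = \left(-5 - 4\right)^{2} = \left(-9\right)^{2} = 81$)
$f{\left(o \right)} = - 6 o$
$s = \frac{1}{1087}$ ($s = \frac{1}{- 6 \left(- \frac{4}{3} + 81\right) \left(-2\right) + 131} = \frac{1}{- 6 \cdot \frac{239}{3} \left(-2\right) + 131} = \frac{1}{\left(-6\right) \left(- \frac{478}{3}\right) + 131} = \frac{1}{956 + 131} = \frac{1}{1087} \approx 0.00091996$)
$s 138 = \frac{1}{1087} \cdot 138 = \frac{138}{1087}$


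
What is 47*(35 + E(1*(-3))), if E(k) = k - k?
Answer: 1645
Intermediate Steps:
E(k) = 0
47*(35 + E(1*(-3))) = 47*(35 + 0) = 47*35 = 1645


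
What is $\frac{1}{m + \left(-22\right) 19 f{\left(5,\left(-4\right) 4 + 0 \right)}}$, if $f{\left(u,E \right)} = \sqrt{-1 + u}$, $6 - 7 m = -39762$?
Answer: $\frac{7}{33916} \approx 0.00020639$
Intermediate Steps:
$m = \frac{39768}{7}$ ($m = \frac{6}{7} - - \frac{39762}{7} = \frac{6}{7} + \frac{39762}{7} = \frac{39768}{7} \approx 5681.1$)
$\frac{1}{m + \left(-22\right) 19 f{\left(5,\left(-4\right) 4 + 0 \right)}} = \frac{1}{\frac{39768}{7} + \left(-22\right) 19 \sqrt{-1 + 5}} = \frac{1}{\frac{39768}{7} - 418 \sqrt{4}} = \frac{1}{\frac{39768}{7} - 836} = \frac{1}{\frac{33916}{7}} = \frac{7}{33916}$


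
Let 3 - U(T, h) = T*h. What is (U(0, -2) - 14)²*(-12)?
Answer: -1452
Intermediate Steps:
U(T, h) = 3 - T*h
(U(0, -2) - 14)²*(-12) = ((3 - 1*0*(-2)) - 14)²*(-12) = ((3 + 0) - 14)²*(-12) = (3 - 14)²*(-12) = (-11)²*(-12) = 121*(-12) = -1452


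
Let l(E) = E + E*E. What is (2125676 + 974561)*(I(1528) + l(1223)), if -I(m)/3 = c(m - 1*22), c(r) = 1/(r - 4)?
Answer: 6970640769090537/1502 ≈ 4.6409e+12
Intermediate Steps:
l(E) = E + E²
c(r) = 1/(-4 + r)
I(m) = -3/(-26 + m) (I(m) = -3/(-4 + (m - 1*22)) = -3/(-4 + (m - 22)) = -3/(-4 + (-22 + m)) = -3/(-26 + m))
(2125676 + 974561)*(I(1528) + l(1223)) = (2125676 + 974561)*(-3/(-26 + 1528) + 1223*(1 + 1223)) = 3100237*(-3/1502 + 1223*1224) = 3100237*(-3*1/1502 + 1496952) = 3100237*(-3/1502 + 1496952) = 3100237*(2248421901/1502) = 6970640769090537/1502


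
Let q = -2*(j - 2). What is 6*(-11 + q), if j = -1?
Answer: -30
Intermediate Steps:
q = 6 (q = -2*(-1 - 2) = -2*(-3) = 6)
6*(-11 + q) = 6*(-11 + 6) = 6*(-5) = -30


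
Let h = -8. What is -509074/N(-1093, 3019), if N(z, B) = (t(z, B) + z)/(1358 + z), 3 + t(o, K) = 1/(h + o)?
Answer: 148529975610/1206697 ≈ 1.2309e+5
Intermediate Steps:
t(o, K) = -3 + 1/(-8 + o)
N(z, B) = (z + (25 - 3*z)/(-8 + z))/(1358 + z) (N(z, B) = ((25 - 3*z)/(-8 + z) + z)/(1358 + z) = (z + (25 - 3*z)/(-8 + z))/(1358 + z))
-509074/N(-1093, 3019) = -509074*(-8 - 1093)*(1358 - 1093)/(25 - 3*(-1093) - 1093*(-8 - 1093)) = -509074*(-291765/(25 + 3279 - 1093*(-1101))) = -509074*(-291765/(25 + 3279 + 1203393)) = -509074/((-1/1101*1/265*1206697)) = -509074/(-1206697/291765) = -509074*(-291765/1206697) = 148529975610/1206697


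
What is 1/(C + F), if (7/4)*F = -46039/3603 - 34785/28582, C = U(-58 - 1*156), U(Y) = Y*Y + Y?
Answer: 360433311/16426388747896 ≈ 2.1942e-5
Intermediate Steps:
U(Y) = Y + Y² (U(Y) = Y² + Y = Y + Y²)
C = 45582 (C = (-58 - 1*156)*(1 + (-58 - 1*156)) = (-58 - 156)*(1 + (-58 - 156)) = -214*(1 - 214) = -214*(-213) = 45582)
F = -2882434106/360433311 (F = 4*(-46039/3603 - 34785/28582)/7 = (4/7)*(-1441217053/102980946) = -2882434106/360433311 ≈ -7.9971)
1/(C + F) = 1/(45582 - 2882434106/360433311) = 1/(16426388747896/360433311) = 360433311/16426388747896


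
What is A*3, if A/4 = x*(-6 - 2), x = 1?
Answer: -96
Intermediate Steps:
A = -32 (A = 4*(1*(-6 - 2)) = 4*(1*(-8)) = 4*(-8) = -32)
A*3 = -32*3 = -96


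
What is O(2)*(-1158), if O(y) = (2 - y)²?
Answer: 0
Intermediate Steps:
O(2)*(-1158) = (-2 + 2)²*(-1158) = 0²*(-1158) = 0*(-1158) = 0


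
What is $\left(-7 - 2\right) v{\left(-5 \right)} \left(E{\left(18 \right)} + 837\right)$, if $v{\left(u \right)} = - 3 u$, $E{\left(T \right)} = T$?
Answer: $-115425$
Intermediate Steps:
$\left(-7 - 2\right) v{\left(-5 \right)} \left(E{\left(18 \right)} + 837\right) = \left(-7 - 2\right) \left(\left(-3\right) \left(-5\right)\right) \left(18 + 837\right) = \left(-9\right) 15 \cdot 855 = \left(-135\right) 855 = -115425$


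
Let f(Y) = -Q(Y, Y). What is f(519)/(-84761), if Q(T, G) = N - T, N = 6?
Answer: -513/84761 ≈ -0.0060523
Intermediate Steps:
Q(T, G) = 6 - T
f(Y) = -6 + Y (f(Y) = -(6 - Y) = -6 + Y)
f(519)/(-84761) = (-6 + 519)/(-84761) = 513*(-1/84761) = -513/84761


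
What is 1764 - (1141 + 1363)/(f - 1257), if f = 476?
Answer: 1380188/781 ≈ 1767.2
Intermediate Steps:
1764 - (1141 + 1363)/(f - 1257) = 1764 - (1141 + 1363)/(476 - 1257) = 1764 - 2504/(-781) = 1764 - 2504*(-1)/781 = 1764 - 1*(-2504/781) = 1764 + 2504/781 = 1380188/781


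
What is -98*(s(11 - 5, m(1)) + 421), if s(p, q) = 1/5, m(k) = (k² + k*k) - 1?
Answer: -206388/5 ≈ -41278.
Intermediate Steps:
m(k) = -1 + 2*k² (m(k) = (k² + k²) - 1 = 2*k² - 1 = -1 + 2*k²)
s(p, q) = ⅕
-98*(s(11 - 5, m(1)) + 421) = -98*(⅕ + 421) = -98*2106/5 = -206388/5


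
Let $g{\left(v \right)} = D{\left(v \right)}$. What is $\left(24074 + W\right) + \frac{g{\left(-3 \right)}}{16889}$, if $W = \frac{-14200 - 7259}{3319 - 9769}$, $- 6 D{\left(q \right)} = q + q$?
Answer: $\frac{874280249067}{36311350} \approx 24077.0$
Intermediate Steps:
$D{\left(q \right)} = - \frac{q}{3}$ ($D{\left(q \right)} = - \frac{q + q}{6} = - \frac{2 q}{6} = - \frac{q}{3}$)
$g{\left(v \right)} = - \frac{v}{3}$
$W = \frac{7153}{2150}$ ($W = - \frac{21459}{-6450} = \left(-21459\right) \left(- \frac{1}{6450}\right) = \frac{7153}{2150} \approx 3.327$)
$\left(24074 + W\right) + \frac{g{\left(-3 \right)}}{16889} = \left(24074 + \frac{7153}{2150}\right) + \frac{\left(- \frac{1}{3}\right) \left(-3\right)}{16889} = \frac{51766253}{2150} + 1 \cdot \frac{1}{16889} = \frac{51766253}{2150} + \frac{1}{16889} = \frac{874280249067}{36311350}$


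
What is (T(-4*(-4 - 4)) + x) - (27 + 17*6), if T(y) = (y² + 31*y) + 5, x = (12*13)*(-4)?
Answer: 1268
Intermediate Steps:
x = -624 (x = 156*(-4) = -624)
T(y) = 5 + y² + 31*y
(T(-4*(-4 - 4)) + x) - (27 + 17*6) = ((5 + (-4*(-4 - 4))² + 31*(-4*(-4 - 4))) - 624) - (27 + 17*6) = ((5 + (-4*(-8))² + 31*(-4*(-8))) - 624) - (27 + 102) = ((5 + 32² + 31*32) - 624) - 1*129 = ((5 + 1024 + 992) - 624) - 129 = (2021 - 624) - 129 = 1397 - 129 = 1268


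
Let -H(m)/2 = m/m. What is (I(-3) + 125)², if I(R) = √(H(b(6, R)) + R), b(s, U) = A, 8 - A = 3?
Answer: (125 + I*√5)² ≈ 15620.0 + 559.02*I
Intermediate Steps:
A = 5 (A = 8 - 1*3 = 8 - 3 = 5)
b(s, U) = 5
H(m) = -2 (H(m) = -2*m/m = -2*1 = -2)
I(R) = √(-2 + R)
(I(-3) + 125)² = (√(-2 - 3) + 125)² = (√(-5) + 125)² = (I*√5 + 125)² = (125 + I*√5)²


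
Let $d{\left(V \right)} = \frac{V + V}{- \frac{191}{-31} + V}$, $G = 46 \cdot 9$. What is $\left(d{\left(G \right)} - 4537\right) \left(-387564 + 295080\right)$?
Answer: $\frac{5462914922388}{13025} \approx 4.1942 \cdot 10^{8}$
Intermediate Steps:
$G = 414$
$d{\left(V \right)} = \frac{2 V}{\frac{191}{31} + V}$ ($d{\left(V \right)} = \frac{2 V}{\left(-191\right) \left(- \frac{1}{31}\right) + V} = \frac{2 V}{\frac{191}{31} + V}$)
$\left(d{\left(G \right)} - 4537\right) \left(-387564 + 295080\right) = \left(62 \cdot 414 \frac{1}{191 + 31 \cdot 414} - 4537\right) \left(-387564 + 295080\right) = \left(62 \cdot 414 \frac{1}{191 + 12834} - 4537\right) \left(-92484\right) = \left(62 \cdot 414 \cdot \frac{1}{13025} - 4537\right) \left(-92484\right) = \left(\frac{25668}{13025} - 4537\right) \left(-92484\right) = \left(- \frac{59068757}{13025}\right) \left(-92484\right) = \frac{5462914922388}{13025}$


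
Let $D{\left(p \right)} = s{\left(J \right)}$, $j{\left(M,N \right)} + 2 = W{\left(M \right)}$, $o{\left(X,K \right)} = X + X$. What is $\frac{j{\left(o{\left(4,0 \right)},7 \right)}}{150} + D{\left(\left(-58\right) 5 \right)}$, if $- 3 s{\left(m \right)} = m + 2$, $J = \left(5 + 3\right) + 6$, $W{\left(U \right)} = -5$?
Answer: $- \frac{269}{50} \approx -5.38$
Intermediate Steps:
$J = 14$ ($J = 8 + 6 = 14$)
$s{\left(m \right)} = - \frac{2}{3} - \frac{m}{3}$ ($s{\left(m \right)} = - \frac{m + 2}{3} = - \frac{2 + m}{3} = - \frac{2}{3} - \frac{m}{3}$)
$o{\left(X,K \right)} = 2 X$
$j{\left(M,N \right)} = -7$ ($j{\left(M,N \right)} = -2 - 5 = -7$)
$D{\left(p \right)} = - \frac{16}{3}$ ($D{\left(p \right)} = - \frac{2}{3} - \frac{14}{3} = - \frac{16}{3}$)
$\frac{j{\left(o{\left(4,0 \right)},7 \right)}}{150} + D{\left(\left(-58\right) 5 \right)} = - \frac{7}{150} - \frac{16}{3} = - \frac{269}{50}$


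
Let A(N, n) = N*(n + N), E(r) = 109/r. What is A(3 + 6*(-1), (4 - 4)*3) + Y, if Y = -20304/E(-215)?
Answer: 4366341/109 ≈ 40058.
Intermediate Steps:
A(N, n) = N*(N + n)
Y = 4365360/109 (Y = -20304/(109/(-215)) = -20304/(109*(-1/215)) = -20304/(-109/215) = -20304*(-215/109) = 4365360/109 ≈ 40049.)
A(3 + 6*(-1), (4 - 4)*3) + Y = (3 + 6*(-1))*((3 + 6*(-1)) + (4 - 4)*3) + 4365360/109 = (3 - 6)*((3 - 6) + 0*3) + 4365360/109 = -3*(-3 + 0) + 4365360/109 = -3*(-3) + 4365360/109 = 9 + 4365360/109 = 4366341/109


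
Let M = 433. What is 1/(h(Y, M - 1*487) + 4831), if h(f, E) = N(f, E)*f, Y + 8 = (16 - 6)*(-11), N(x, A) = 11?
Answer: 1/3533 ≈ 0.00028305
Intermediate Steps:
Y = -118 (Y = -8 + (16 - 6)*(-11) = -8 + 10*(-11) = -8 - 110 = -118)
h(f, E) = 11*f
1/(h(Y, M - 1*487) + 4831) = 1/(11*(-118) + 4831) = 1/(-1298 + 4831) = 1/3533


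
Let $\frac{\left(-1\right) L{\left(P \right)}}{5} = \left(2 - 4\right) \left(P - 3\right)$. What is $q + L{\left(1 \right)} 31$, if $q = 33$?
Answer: $-587$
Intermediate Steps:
$L{\left(P \right)} = -30 + 10 P$ ($L{\left(P \right)} = - 5 \left(2 - 4\right) \left(P - 3\right) = - 5 \left(- 2 \left(-3 + P\right)\right) = - 5 \left(6 - 2 P\right) = -30 + 10 P$)
$q + L{\left(1 \right)} 31 = 33 + \left(-30 + 10 \cdot 1\right) 31 = 33 + \left(-30 + 10\right) 31 = 33 - 620 = -587$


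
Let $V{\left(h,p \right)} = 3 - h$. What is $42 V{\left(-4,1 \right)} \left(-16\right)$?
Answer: $-4704$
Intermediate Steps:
$42 V{\left(-4,1 \right)} \left(-16\right) = 42 \left(3 - -4\right) \left(-16\right) = 42 \left(3 + 4\right) \left(-16\right) = 42 \cdot 7 \left(-16\right) = 294 \left(-16\right) = -4704$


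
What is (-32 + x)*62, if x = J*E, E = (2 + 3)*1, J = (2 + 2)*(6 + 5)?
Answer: 11656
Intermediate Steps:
J = 44 (J = 4*11 = 44)
E = 5 (E = 5*1 = 5)
x = 220 (x = 44*5 = 220)
(-32 + x)*62 = (-32 + 220)*62 = 188*62 = 11656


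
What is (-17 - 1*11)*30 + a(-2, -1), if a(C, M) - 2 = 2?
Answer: -836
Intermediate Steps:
a(C, M) = 4 (a(C, M) = 2 + 2 = 4)
(-17 - 1*11)*30 + a(-2, -1) = (-17 - 1*11)*30 + 4 = (-17 - 11)*30 + 4 = -28*30 + 4 = -840 + 4 = -836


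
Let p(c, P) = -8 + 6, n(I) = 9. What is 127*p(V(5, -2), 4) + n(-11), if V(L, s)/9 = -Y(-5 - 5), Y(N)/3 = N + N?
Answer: -245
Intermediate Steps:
Y(N) = 6*N (Y(N) = 3*(N + N) = 3*(2*N) = 6*N)
V(L, s) = 540 (V(L, s) = 9*(-6*(-5 - 5)) = 9*(-6*(-10)) = 9*(-1*(-60)) = 9*60 = 540)
p(c, P) = -2
127*p(V(5, -2), 4) + n(-11) = 127*(-2) + 9 = -254 + 9 = -245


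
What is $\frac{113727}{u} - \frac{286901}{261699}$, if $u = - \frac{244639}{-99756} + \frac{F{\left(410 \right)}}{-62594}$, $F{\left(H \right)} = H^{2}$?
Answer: $- \frac{5465871752351831609}{11207259936699} \approx -4.8771 \cdot 10^{5}$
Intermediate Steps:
$u = - \frac{42825001}{183650796}$ ($u = - \frac{244639}{-99756} + \frac{410^{2}}{-62594} = \left(-244639\right) \left(- \frac{1}{99756}\right) + 168100 \left(- \frac{1}{62594}\right) = \frac{244639}{99756} - \frac{84050}{31297} = - \frac{42825001}{183650796} \approx -0.23319$)
$\frac{113727}{u} - \frac{286901}{261699} = \frac{113727}{- \frac{42825001}{183650796}} - \frac{286901}{261699} = 113727 \left(- \frac{183650796}{42825001}\right) - \frac{286901}{261699} = - \frac{20886054076692}{42825001} - \frac{286901}{261699} = - \frac{5465871752351831609}{11207259936699}$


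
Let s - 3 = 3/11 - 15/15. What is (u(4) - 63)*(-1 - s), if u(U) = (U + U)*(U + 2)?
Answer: 540/11 ≈ 49.091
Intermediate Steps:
s = 25/11 (s = 3 + (3/11 - 15/15) = 3 + (3*(1/11) - 15*1/15) = 3 + (3/11 - 1) = 3 - 8/11 = 25/11 ≈ 2.2727)
u(U) = 2*U*(2 + U) (u(U) = (2*U)*(2 + U) = 2*U*(2 + U))
(u(4) - 63)*(-1 - s) = (2*4*(2 + 4) - 63)*(-1 - 1*25/11) = (2*4*6 - 63)*(-1 - 25/11) = (48 - 63)*(-36/11) = -15*(-36/11) = 540/11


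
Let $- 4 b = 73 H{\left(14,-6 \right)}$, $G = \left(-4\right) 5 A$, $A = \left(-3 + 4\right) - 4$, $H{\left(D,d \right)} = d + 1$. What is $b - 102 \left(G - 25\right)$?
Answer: $- \frac{13915}{4} \approx -3478.8$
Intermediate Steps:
$H{\left(D,d \right)} = 1 + d$
$A = -3$ ($A = 1 - 4 = -3$)
$G = 60$ ($G = \left(-4\right) 5 \left(-3\right) = \left(-20\right) \left(-3\right) = 60$)
$b = \frac{365}{4}$ ($b = - \frac{73 \left(1 - 6\right)}{4} = - \frac{73 \left(-5\right)}{4} = \left(- \frac{1}{4}\right) \left(-365\right) = \frac{365}{4} \approx 91.25$)
$b - 102 \left(G - 25\right) = \frac{365}{4} - 102 \left(60 - 25\right) = \frac{365}{4} - 102 \cdot 35 = \frac{365}{4} - 3570 = - \frac{13915}{4}$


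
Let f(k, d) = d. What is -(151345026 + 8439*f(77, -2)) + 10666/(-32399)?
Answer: -4902880677718/32399 ≈ -1.5133e+8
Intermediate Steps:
-(151345026 + 8439*f(77, -2)) + 10666/(-32399) = -8439/(1/(-366*(-49) - 2)) + 10666/(-32399) = -8439/(1/(17934 - 2)) + 10666*(-1/32399) = -8439/(1/17932) - 10666/32399 = -8439/1/17932 - 10666/32399 = -8439*17932 - 10666/32399 = -151328148 - 10666/32399 = -4902880677718/32399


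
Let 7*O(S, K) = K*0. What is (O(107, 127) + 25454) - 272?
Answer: 25182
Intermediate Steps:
O(S, K) = 0 (O(S, K) = (K*0)/7 = (1/7)*0 = 0)
(O(107, 127) + 25454) - 272 = (0 + 25454) - 272 = 25454 - 272 = 25182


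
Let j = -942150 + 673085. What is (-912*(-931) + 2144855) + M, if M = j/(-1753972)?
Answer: 5251264397109/1753972 ≈ 2.9939e+6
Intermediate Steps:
j = -269065
M = 269065/1753972 (M = -269065/(-1753972) = -269065*(-1/1753972) = 269065/1753972 ≈ 0.15340)
(-912*(-931) + 2144855) + M = (-912*(-931) + 2144855) + 269065/1753972 = (849072 + 2144855) + 269065/1753972 = 2993927 + 269065/1753972 = 5251264397109/1753972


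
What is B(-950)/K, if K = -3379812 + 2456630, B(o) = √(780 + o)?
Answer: -I*√170/923182 ≈ -1.4123e-5*I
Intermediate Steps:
K = -923182
B(-950)/K = √(780 - 950)/(-923182) = √(-170)*(-1/923182) = (I*√170)*(-1/923182) = -I*√170/923182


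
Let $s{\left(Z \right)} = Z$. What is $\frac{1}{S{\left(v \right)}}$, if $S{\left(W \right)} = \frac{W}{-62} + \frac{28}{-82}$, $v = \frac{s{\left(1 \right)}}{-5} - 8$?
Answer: $- \frac{12710}{2659} \approx -4.78$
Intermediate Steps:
$v = - \frac{41}{5}$ ($v = 1 \frac{1}{-5} - 8 = 1 \left(- \frac{1}{5}\right) - 8 = - \frac{1}{5} - 8 = - \frac{41}{5} \approx -8.2$)
$S{\left(W \right)} = - \frac{14}{41} - \frac{W}{62}$ ($S{\left(W \right)} = W \left(- \frac{1}{62}\right) + 28 \left(- \frac{1}{82}\right) = - \frac{W}{62} - \frac{14}{41} = - \frac{14}{41} - \frac{W}{62}$)
$\frac{1}{S{\left(v \right)}} = \frac{1}{- \frac{14}{41} - - \frac{41}{310}} = \frac{1}{- \frac{14}{41} + \frac{41}{310}} = \frac{1}{- \frac{2659}{12710}} = - \frac{12710}{2659}$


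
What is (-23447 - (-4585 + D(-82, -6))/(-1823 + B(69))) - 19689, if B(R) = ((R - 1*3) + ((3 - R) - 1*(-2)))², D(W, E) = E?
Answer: -78468975/1819 ≈ -43139.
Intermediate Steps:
B(R) = 4 (B(R) = ((R - 3) + ((3 - R) + 2))² = ((-3 + R) + (5 - R))² = 2² = 4)
(-23447 - (-4585 + D(-82, -6))/(-1823 + B(69))) - 19689 = (-23447 - (-4585 - 6)/(-1823 + 4)) - 19689 = (-23447 - (-4591)/(-1819)) - 19689 = (-23447 - (-4591)*(-1)/1819) - 19689 = (-23447 - 1*4591/1819) - 19689 = (-23447 - 4591/1819) - 19689 = -42654684/1819 - 19689 = -78468975/1819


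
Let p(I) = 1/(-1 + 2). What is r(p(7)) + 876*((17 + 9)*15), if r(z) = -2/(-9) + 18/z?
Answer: 3074924/9 ≈ 3.4166e+5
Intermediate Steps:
p(I) = 1 (p(I) = 1/1 = 1)
r(z) = 2/9 + 18/z (r(z) = -2*(-1/9) + 18/z = 2/9 + 18/z)
r(p(7)) + 876*((17 + 9)*15) = (2/9 + 18/1) + 876*((17 + 9)*15) = (2/9 + 18*1) + 876*(26*15) = (2/9 + 18) + 876*390 = 164/9 + 341640 = 3074924/9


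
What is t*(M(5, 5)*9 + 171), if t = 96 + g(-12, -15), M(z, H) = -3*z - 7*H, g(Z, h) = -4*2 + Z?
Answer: -21204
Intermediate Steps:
g(Z, h) = -8 + Z
M(z, H) = -7*H - 3*z
t = 76 (t = 96 + (-8 - 12) = 96 - 20 = 76)
t*(M(5, 5)*9 + 171) = 76*((-7*5 - 3*5)*9 + 171) = 76*((-35 - 15)*9 + 171) = 76*(-50*9 + 171) = 76*(-450 + 171) = 76*(-279) = -21204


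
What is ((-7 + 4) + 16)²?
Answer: 169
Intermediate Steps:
((-7 + 4) + 16)² = (-3 + 16)² = 13² = 169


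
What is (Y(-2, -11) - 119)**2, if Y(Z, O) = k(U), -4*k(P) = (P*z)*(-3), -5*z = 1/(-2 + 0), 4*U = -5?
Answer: 14523721/1024 ≈ 14183.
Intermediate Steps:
U = -5/4 (U = (1/4)*(-5) = -5/4 ≈ -1.2500)
z = 1/10 (z = -1/(5*(-2 + 0)) = -1/5/(-2) = -1/5*(-1/2) = 1/10 ≈ 0.10000)
k(P) = 3*P/40 (k(P) = -P*(1/10)*(-3)/4 = -P/10*(-3)/4 = -(-3)*P/40 = 3*P/40)
Y(Z, O) = -3/32 (Y(Z, O) = (3/40)*(-5/4) = -3/32)
(Y(-2, -11) - 119)**2 = (-3/32 - 119)**2 = (-3811/32)**2 = 14523721/1024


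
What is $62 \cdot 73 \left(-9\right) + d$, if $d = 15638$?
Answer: $-25096$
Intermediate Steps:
$62 \cdot 73 \left(-9\right) + d = 62 \cdot 73 \left(-9\right) + 15638 = 4526 \left(-9\right) + 15638 = -40734 + 15638 = -25096$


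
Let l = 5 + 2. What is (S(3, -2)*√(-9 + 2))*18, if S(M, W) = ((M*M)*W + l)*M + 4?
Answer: -522*I*√7 ≈ -1381.1*I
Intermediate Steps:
l = 7
S(M, W) = 4 + M*(7 + W*M²) (S(M, W) = ((M*M)*W + 7)*M + 4 = (M²*W + 7)*M + 4 = (W*M² + 7)*M + 4 = (7 + W*M²)*M + 4 = M*(7 + W*M²) + 4 = 4 + M*(7 + W*M²))
(S(3, -2)*√(-9 + 2))*18 = ((4 + 7*3 - 2*3³)*√(-9 + 2))*18 = ((4 + 21 - 2*27)*√(-7))*18 = ((4 + 21 - 54)*(I*√7))*18 = -29*I*√7*18 = -522*I*√7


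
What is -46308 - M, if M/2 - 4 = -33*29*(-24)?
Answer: -92252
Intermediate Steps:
M = 45944 (M = 8 + 2*(-33*29*(-24)) = 8 + 2*(-957*(-24)) = 8 + 2*22968 = 8 + 45936 = 45944)
-46308 - M = -46308 - 1*45944 = -46308 - 45944 = -92252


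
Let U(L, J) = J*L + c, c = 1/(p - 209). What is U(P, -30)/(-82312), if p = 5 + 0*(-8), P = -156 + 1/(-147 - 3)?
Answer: -4773799/83958240 ≈ -0.056859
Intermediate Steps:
P = -23401/150 (P = -156 + 1/(-150) = -156 - 1/150 = -23401/150 ≈ -156.01)
p = 5 (p = 5 + 0 = 5)
c = -1/204 (c = 1/(5 - 209) = 1/(-204) = -1/204 ≈ -0.0049020)
U(L, J) = -1/204 + J*L (U(L, J) = J*L - 1/204 = -1/204 + J*L)
U(P, -30)/(-82312) = (-1/204 - 30*(-23401/150))/(-82312) = (-1/204 + 23401/5)*(-1/82312) = (4773799/1020)*(-1/82312) = -4773799/83958240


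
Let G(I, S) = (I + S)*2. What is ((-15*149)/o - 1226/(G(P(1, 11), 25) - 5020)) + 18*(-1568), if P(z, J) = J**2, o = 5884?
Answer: -49073899309/1738722 ≈ -28224.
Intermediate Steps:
G(I, S) = 2*I + 2*S
((-15*149)/o - 1226/(G(P(1, 11), 25) - 5020)) + 18*(-1568) = (-15*149/5884 - 1226/((2*11**2 + 2*25) - 5020)) + 18*(-1568) = (-2235*1/5884 - 1226/((2*121 + 50) - 5020)) - 28224 = (-2235/5884 - 1226/((242 + 50) - 5020)) - 28224 = (-2235/5884 - 1226/(292 - 5020)) - 28224 = (-2235/5884 - 1226/(-4728)) - 28224 = (-2235/5884 - 1226*(-1/4728)) - 28224 = (-2235/5884 + 613/2364) - 28224 = -209581/1738722 - 28224 = -49073899309/1738722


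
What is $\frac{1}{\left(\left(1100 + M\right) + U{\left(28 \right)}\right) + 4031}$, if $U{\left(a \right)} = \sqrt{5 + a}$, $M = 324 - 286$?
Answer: $\frac{1723}{8906176} - \frac{\sqrt{33}}{26718528} \approx 0.00019325$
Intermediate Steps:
$M = 38$
$\frac{1}{\left(\left(1100 + M\right) + U{\left(28 \right)}\right) + 4031} = \frac{1}{\left(\left(1100 + 38\right) + \sqrt{5 + 28}\right) + 4031} = \frac{1}{\left(1138 + \sqrt{33}\right) + 4031} = \frac{1}{5169 + \sqrt{33}}$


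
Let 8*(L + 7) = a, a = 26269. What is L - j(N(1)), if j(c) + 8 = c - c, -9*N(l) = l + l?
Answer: 26277/8 ≈ 3284.6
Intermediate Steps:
N(l) = -2*l/9 (N(l) = -(l + l)/9 = -2*l/9)
j(c) = -8 (j(c) = -8 + (c - c) = -8 + 0 = -8)
L = 26213/8 (L = -7 + (1/8)*26269 = -7 + 26269/8 = 26213/8 ≈ 3276.6)
L - j(N(1)) = 26213/8 - 1*(-8) = 26213/8 + 8 = 26277/8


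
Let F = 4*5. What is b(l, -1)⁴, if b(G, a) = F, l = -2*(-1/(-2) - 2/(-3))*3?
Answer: 160000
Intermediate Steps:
l = -7 (l = -2*(-1*(-½) - 2*(-⅓))*3 = -2*(½ + ⅔)*3 = -2*7/6*3 = -7/3*3 = -7)
F = 20
b(G, a) = 20
b(l, -1)⁴ = 20⁴ = 160000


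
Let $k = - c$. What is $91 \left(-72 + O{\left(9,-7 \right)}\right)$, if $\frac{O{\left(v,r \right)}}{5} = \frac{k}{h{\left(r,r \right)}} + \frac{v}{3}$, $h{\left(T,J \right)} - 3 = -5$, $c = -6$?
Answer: $-6552$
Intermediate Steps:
$k = 6$ ($k = \left(-1\right) \left(-6\right) = 6$)
$h{\left(T,J \right)} = -2$ ($h{\left(T,J \right)} = 3 - 5 = -2$)
$O{\left(v,r \right)} = -15 + \frac{5 v}{3}$ ($O{\left(v,r \right)} = 5 \left(\frac{6}{-2} + \frac{v}{3}\right) = 5 \left(6 \left(- \frac{1}{2}\right) + v \frac{1}{3}\right) = 5 \left(-3 + \frac{v}{3}\right) = -15 + \frac{5 v}{3}$)
$91 \left(-72 + O{\left(9,-7 \right)}\right) = 91 \left(-72 + \left(-15 + \frac{5}{3} \cdot 9\right)\right) = 91 \left(-72 + \left(-15 + 15\right)\right) = 91 \left(-72 + 0\right) = 91 \left(-72\right) = -6552$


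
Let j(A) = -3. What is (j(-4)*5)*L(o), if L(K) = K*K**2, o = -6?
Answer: 3240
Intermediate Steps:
L(K) = K**3
(j(-4)*5)*L(o) = -3*5*(-6)**3 = -15*(-216) = 3240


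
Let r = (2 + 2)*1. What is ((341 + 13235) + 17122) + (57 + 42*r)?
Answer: 30923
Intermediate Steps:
r = 4 (r = 4*1 = 4)
((341 + 13235) + 17122) + (57 + 42*r) = ((341 + 13235) + 17122) + (57 + 42*4) = (13576 + 17122) + (57 + 168) = 30698 + 225 = 30923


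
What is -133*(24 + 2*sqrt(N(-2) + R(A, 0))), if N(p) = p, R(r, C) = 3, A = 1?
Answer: -3458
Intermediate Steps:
-133*(24 + 2*sqrt(N(-2) + R(A, 0))) = -133*(24 + 2*sqrt(-2 + 3)) = -133*(24 + 2*sqrt(1)) = -133*(24 + 2*1) = -133*(24 + 2) = -133*26 = -3458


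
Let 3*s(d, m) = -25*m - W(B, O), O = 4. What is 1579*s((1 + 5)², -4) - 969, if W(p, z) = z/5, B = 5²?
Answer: 768649/15 ≈ 51243.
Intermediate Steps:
B = 25
W(p, z) = z/5 (W(p, z) = z*(⅕) = z/5)
s(d, m) = -4/15 - 25*m/3 (s(d, m) = (-25*m - 4/5)/3 = (-25*m - 1*⅘)/3 = (-25*m - ⅘)/3 = (-⅘ - 25*m)/3 = -4/15 - 25*m/3)
1579*s((1 + 5)², -4) - 969 = 1579*(-4/15 - 25/3*(-4)) - 969 = 1579*(-4/15 + 100/3) - 969 = 1579*(496/15) - 969 = 783184/15 - 969 = 768649/15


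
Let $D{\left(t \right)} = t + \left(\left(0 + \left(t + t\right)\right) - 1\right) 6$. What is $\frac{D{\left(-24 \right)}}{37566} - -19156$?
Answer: $\frac{119935663}{6261} \approx 19156.0$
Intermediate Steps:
$D{\left(t \right)} = -6 + 13 t$ ($D{\left(t \right)} = t + \left(\left(0 + 2 t\right) - 1\right) 6 = t + \left(2 t - 1\right) 6 = t + \left(-1 + 2 t\right) 6 = t + \left(-6 + 12 t\right) = -6 + 13 t$)
$\frac{D{\left(-24 \right)}}{37566} - -19156 = \frac{-6 + 13 \left(-24\right)}{37566} - -19156 = \left(-6 - 312\right) \frac{1}{37566} + 19156 = \left(-318\right) \frac{1}{37566} + 19156 = - \frac{53}{6261} + 19156 = \frac{119935663}{6261}$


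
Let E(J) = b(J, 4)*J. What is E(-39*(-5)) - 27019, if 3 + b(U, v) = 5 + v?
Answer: -25849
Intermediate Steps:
b(U, v) = 2 + v (b(U, v) = -3 + (5 + v) = 2 + v)
E(J) = 6*J (E(J) = (2 + 4)*J = 6*J)
E(-39*(-5)) - 27019 = 6*(-39*(-5)) - 27019 = 6*195 - 27019 = 1170 - 27019 = -25849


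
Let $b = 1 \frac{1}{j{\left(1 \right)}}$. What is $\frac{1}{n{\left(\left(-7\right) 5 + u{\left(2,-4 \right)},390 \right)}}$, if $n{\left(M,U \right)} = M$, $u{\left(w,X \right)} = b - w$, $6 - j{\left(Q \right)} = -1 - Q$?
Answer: $- \frac{8}{295} \approx -0.027119$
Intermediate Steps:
$j{\left(Q \right)} = 7 + Q$ ($j{\left(Q \right)} = 6 - \left(-1 - Q\right) = 6 + \left(1 + Q\right) = 7 + Q$)
$b = \frac{1}{8}$ ($b = 1 \frac{1}{7 + 1} = 1 \cdot \frac{1}{8} = \frac{1}{8} \approx 0.125$)
$u{\left(w,X \right)} = \frac{1}{8} - w$
$\frac{1}{n{\left(\left(-7\right) 5 + u{\left(2,-4 \right)},390 \right)}} = \frac{1}{\left(-7\right) 5 + \left(\frac{1}{8} - 2\right)} = \frac{1}{-35 + \left(\frac{1}{8} - 2\right)} = \frac{1}{-35 - \frac{15}{8}} = \frac{1}{- \frac{295}{8}} = - \frac{8}{295}$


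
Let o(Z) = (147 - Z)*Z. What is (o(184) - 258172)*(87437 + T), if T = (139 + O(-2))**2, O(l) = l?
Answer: -28142465880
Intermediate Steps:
o(Z) = Z*(147 - Z)
T = 18769 (T = (139 - 2)**2 = 137**2 = 18769)
(o(184) - 258172)*(87437 + T) = (184*(147 - 1*184) - 258172)*(87437 + 18769) = (184*(147 - 184) - 258172)*106206 = (184*(-37) - 258172)*106206 = (-6808 - 258172)*106206 = -264980*106206 = -28142465880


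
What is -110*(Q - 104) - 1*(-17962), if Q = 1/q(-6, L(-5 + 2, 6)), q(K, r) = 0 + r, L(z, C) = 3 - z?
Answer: 88151/3 ≈ 29384.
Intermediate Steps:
q(K, r) = r
Q = 1/6 (Q = 1/(3 - (-5 + 2)) = 1/(3 - 1*(-3)) = 1/(3 + 3) = 1/6 ≈ 0.16667)
-110*(Q - 104) - 1*(-17962) = -110*(1/6 - 104) - 1*(-17962) = -110*(-623/6) + 17962 = 34265/3 + 17962 = 88151/3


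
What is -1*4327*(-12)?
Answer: 51924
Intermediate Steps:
-1*4327*(-12) = -4327*(-12) = 51924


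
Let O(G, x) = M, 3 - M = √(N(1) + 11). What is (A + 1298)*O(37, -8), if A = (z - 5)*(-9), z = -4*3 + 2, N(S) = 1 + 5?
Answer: 4299 - 1433*√17 ≈ -1609.4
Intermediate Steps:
N(S) = 6
z = -10 (z = -12 + 2 = -10)
M = 3 - √17 (M = 3 - √(6 + 11) = 3 - √17 ≈ -1.1231)
O(G, x) = 3 - √17
A = 135 (A = (-10 - 5)*(-9) = -15*(-9) = 135)
(A + 1298)*O(37, -8) = (135 + 1298)*(3 - √17) = 1433*(3 - √17) = 4299 - 1433*√17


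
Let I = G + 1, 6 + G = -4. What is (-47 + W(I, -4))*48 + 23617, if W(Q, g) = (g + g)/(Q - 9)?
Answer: 64147/3 ≈ 21382.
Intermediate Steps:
G = -10 (G = -6 - 4 = -10)
I = -9 (I = -10 + 1 = -9)
W(Q, g) = 2*g/(-9 + Q) (W(Q, g) = (2*g)/(-9 + Q) = 2*g/(-9 + Q))
(-47 + W(I, -4))*48 + 23617 = (-47 + 2*(-4)/(-9 - 9))*48 + 23617 = (-47 + 2*(-4)/(-18))*48 + 23617 = (-47 + 2*(-4)*(-1/18))*48 + 23617 = (-47 + 4/9)*48 + 23617 = -419/9*48 + 23617 = -6704/3 + 23617 = 64147/3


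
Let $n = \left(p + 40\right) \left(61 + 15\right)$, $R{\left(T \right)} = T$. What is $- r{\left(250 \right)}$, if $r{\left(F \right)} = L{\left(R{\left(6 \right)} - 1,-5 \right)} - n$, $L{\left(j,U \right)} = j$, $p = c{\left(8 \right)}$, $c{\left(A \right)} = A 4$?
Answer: $5467$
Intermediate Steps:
$c{\left(A \right)} = 4 A$
$p = 32$ ($p = 4 \cdot 8 = 32$)
$n = 5472$ ($n = \left(32 + 40\right) \left(61 + 15\right) = 72 \cdot 76 = 5472$)
$r{\left(F \right)} = -5467$ ($r{\left(F \right)} = \left(6 - 1\right) - 5472 = 5 - 5472 = -5467$)
$- r{\left(250 \right)} = \left(-1\right) \left(-5467\right) = 5467$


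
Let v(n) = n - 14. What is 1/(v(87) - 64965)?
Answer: -1/64892 ≈ -1.5410e-5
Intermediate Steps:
v(n) = -14 + n
1/(v(87) - 64965) = 1/((-14 + 87) - 64965) = 1/(73 - 64965) = 1/(-64892) = -1/64892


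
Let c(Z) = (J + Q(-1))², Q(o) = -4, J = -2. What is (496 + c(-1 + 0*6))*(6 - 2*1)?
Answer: 2128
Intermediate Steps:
c(Z) = 36 (c(Z) = (-2 - 4)² = (-6)² = 36)
(496 + c(-1 + 0*6))*(6 - 2*1) = (496 + 36)*(6 - 2*1) = 532*(6 - 2) = 532*4 = 2128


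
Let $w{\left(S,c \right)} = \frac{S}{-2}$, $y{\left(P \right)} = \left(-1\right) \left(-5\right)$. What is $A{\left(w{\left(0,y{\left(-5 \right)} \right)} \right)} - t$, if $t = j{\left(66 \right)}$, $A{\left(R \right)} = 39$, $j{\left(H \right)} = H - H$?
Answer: $39$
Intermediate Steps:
$y{\left(P \right)} = 5$
$j{\left(H \right)} = 0$
$w{\left(S,c \right)} = - \frac{S}{2}$ ($w{\left(S,c \right)} = S \left(- \frac{1}{2}\right) = - \frac{S}{2}$)
$t = 0$
$A{\left(w{\left(0,y{\left(-5 \right)} \right)} \right)} - t = 39 - 0 = 39 + 0 = 39$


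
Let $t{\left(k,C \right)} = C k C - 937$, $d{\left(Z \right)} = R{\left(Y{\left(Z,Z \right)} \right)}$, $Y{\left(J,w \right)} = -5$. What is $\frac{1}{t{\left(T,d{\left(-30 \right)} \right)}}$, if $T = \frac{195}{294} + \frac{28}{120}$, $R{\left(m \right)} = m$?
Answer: $- \frac{147}{134444} \approx -0.0010934$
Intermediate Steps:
$d{\left(Z \right)} = -5$
$T = \frac{659}{735}$ ($T = 195 \cdot \frac{1}{294} + 28 \cdot \frac{1}{120} = \frac{65}{98} + \frac{7}{30} = \frac{659}{735} \approx 0.8966$)
$t{\left(k,C \right)} = -937 + k C^{2}$ ($t{\left(k,C \right)} = k C^{2} - 937 = -937 + k C^{2}$)
$\frac{1}{t{\left(T,d{\left(-30 \right)} \right)}} = \frac{1}{-937 + \frac{659 \left(-5\right)^{2}}{735}} = \frac{1}{-937 + \frac{659}{735} \cdot 25} = \frac{1}{-937 + \frac{3295}{147}} = \frac{1}{- \frac{134444}{147}} = - \frac{147}{134444}$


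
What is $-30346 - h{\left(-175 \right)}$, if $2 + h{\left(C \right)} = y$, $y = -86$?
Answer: $-30258$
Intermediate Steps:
$h{\left(C \right)} = -88$ ($h{\left(C \right)} = -2 - 86 = -88$)
$-30346 - h{\left(-175 \right)} = -30346 - -88 = -30346 + 88 = -30258$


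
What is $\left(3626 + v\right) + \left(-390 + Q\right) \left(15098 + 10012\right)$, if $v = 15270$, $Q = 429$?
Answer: $998186$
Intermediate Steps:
$\left(3626 + v\right) + \left(-390 + Q\right) \left(15098 + 10012\right) = \left(3626 + 15270\right) + \left(-390 + 429\right) \left(15098 + 10012\right) = 18896 + 39 \cdot 25110 = 18896 + 979290 = 998186$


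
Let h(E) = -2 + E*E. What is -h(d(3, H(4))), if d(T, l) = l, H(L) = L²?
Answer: -254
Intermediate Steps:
h(E) = -2 + E²
-h(d(3, H(4))) = -(-2 + (4²)²) = -(-2 + 16²) = -(-2 + 256) = -1*254 = -254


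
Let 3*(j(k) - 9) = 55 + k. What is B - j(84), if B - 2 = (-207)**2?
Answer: 128387/3 ≈ 42796.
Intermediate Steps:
j(k) = 82/3 + k/3 (j(k) = 9 + (55 + k)/3 = 9 + (55/3 + k/3) = 82/3 + k/3)
B = 42851 (B = 2 + (-207)**2 = 2 + 42849 = 42851)
B - j(84) = 42851 - (82/3 + (1/3)*84) = 42851 - (82/3 + 28) = 42851 - 1*166/3 = 42851 - 166/3 = 128387/3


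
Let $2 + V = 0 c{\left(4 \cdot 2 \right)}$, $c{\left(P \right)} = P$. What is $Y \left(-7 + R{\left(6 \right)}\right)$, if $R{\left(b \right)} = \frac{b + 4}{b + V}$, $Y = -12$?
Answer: $54$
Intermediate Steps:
$V = -2$ ($V = -2 + 0 \cdot 4 \cdot 2 = -2 + 0 \cdot 8 = -2 + 0 = -2$)
$R{\left(b \right)} = \frac{4 + b}{-2 + b}$ ($R{\left(b \right)} = \frac{b + 4}{b - 2} = \frac{4 + b}{-2 + b}$)
$Y \left(-7 + R{\left(6 \right)}\right) = - 12 \left(-7 + \frac{4 + 6}{-2 + 6}\right) = - 12 \left(-7 + \frac{1}{4} \cdot 10\right) = - 12 \left(-7 + \frac{5}{2}\right) = \left(-12\right) \left(- \frac{9}{2}\right) = 54$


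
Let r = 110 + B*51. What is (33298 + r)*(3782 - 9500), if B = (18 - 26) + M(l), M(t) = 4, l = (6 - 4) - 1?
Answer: -189860472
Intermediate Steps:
l = 1 (l = 2 - 1 = 1)
B = -4 (B = (18 - 26) + 4 = -8 + 4 = -4)
r = -94 (r = 110 - 4*51 = 110 - 204 = -94)
(33298 + r)*(3782 - 9500) = (33298 - 94)*(3782 - 9500) = 33204*(-5718) = -189860472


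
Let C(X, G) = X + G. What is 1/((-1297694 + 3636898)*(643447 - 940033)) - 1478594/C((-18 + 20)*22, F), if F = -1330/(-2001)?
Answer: -1026324691186259987255/31002730465168728 ≈ -33104.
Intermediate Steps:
F = 1330/2001 (F = -1330*(-1/2001) = 1330/2001 ≈ 0.66467)
C(X, G) = G + X
1/((-1297694 + 3636898)*(643447 - 940033)) - 1478594/C((-18 + 20)*22, F) = 1/((-1297694 + 3636898)*(643447 - 940033)) - 1478594/(1330/2001 + (-18 + 20)*22) = 1/(2339204*(-296586)) - 1478594/(1330/2001 + 2*22) = (1/2339204)*(-1/296586) - 1478594/(1330/2001 + 44) = -1/693775157544 - 1478594/89374/2001 = -1/693775157544 - 1478594*2001/89374 = -1/693775157544 - 1479333297/44687 = -1026324691186259987255/31002730465168728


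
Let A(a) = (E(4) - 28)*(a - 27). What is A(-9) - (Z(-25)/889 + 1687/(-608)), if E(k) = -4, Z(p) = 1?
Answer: 624168959/540512 ≈ 1154.8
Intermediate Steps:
A(a) = 864 - 32*a (A(a) = (-4 - 28)*(a - 27) = -32*(-27 + a) = 864 - 32*a)
A(-9) - (Z(-25)/889 + 1687/(-608)) = (864 - 32*(-9)) - (1/889 + 1687/(-608)) = (864 + 288) - (1*(1/889) + 1687*(-1/608)) = 1152 - (1/889 - 1687/608) = 1152 - 1*(-1499135/540512) = 1152 + 1499135/540512 = 624168959/540512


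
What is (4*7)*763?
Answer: 21364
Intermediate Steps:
(4*7)*763 = 28*763 = 21364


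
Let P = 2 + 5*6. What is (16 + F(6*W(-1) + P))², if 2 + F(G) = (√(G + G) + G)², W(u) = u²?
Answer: 2792132 + 466336*√19 ≈ 4.8248e+6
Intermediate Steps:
P = 32 (P = 2 + 30 = 32)
F(G) = -2 + (G + √2*√G)² (F(G) = -2 + (√(G + G) + G)² = -2 + (√(2*G) + G)² = -2 + (√2*√G + G)² = -2 + (G + √2*√G)²)
(16 + F(6*W(-1) + P))² = (16 + (-2 + ((6*(-1)² + 32) + √2*√(6*(-1)² + 32))²))² = (16 + (-2 + ((6*1 + 32) + √2*√(6*1 + 32))²))² = (16 + (-2 + ((6 + 32) + √2*√(6 + 32))²))² = (16 + (-2 + (38 + √2*√38)²))² = (16 + (-2 + (38 + 2*√19)²))² = (14 + (38 + 2*√19)²)²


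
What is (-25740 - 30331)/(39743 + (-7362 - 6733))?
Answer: -56071/25648 ≈ -2.1862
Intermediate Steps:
(-25740 - 30331)/(39743 + (-7362 - 6733)) = -56071/(39743 - 14095) = -56071/25648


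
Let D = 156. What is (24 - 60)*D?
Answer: -5616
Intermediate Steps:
(24 - 60)*D = (24 - 60)*156 = -36*156 = -5616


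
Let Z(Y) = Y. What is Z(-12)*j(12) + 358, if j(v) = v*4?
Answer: -218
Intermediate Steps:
j(v) = 4*v
Z(-12)*j(12) + 358 = -48*12 + 358 = -12*48 + 358 = -576 + 358 = -218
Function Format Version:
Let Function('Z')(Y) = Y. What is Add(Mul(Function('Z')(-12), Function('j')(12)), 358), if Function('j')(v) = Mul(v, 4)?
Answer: -218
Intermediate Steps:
Function('j')(v) = Mul(4, v)
Add(Mul(Function('Z')(-12), Function('j')(12)), 358) = Add(Mul(-12, Mul(4, 12)), 358) = Add(Mul(-12, 48), 358) = Add(-576, 358) = -218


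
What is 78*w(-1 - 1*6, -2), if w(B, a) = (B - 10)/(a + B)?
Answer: 442/3 ≈ 147.33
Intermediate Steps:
w(B, a) = (-10 + B)/(B + a)
78*w(-1 - 1*6, -2) = 78*((-10 + (-1 - 1*6))/((-1 - 1*6) - 2)) = 78*((-10 + (-1 - 6))/((-1 - 6) - 2)) = 78*((-10 - 7)/(-7 - 2)) = 78*(-17/(-9)) = 78*(-⅑*(-17)) = 78*(17/9) = 442/3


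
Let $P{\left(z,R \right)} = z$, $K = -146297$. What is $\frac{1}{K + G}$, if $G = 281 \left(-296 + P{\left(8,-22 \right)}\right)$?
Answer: $- \frac{1}{227225} \approx -4.4009 \cdot 10^{-6}$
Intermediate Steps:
$G = -80928$ ($G = 281 \left(-296 + 8\right) = 281 \left(-288\right) = -80928$)
$\frac{1}{K + G} = \frac{1}{-146297 - 80928} = \frac{1}{-227225} = - \frac{1}{227225}$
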